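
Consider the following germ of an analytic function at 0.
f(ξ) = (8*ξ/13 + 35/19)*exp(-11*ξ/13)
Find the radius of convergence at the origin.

The radius of convergence is infinite.

The factor exp(-11*ξ/13) is entire and contributes no finite singular point.
The polynomial part has no poles.
No finite singular points: the Taylor series at 0 converges everywhere.


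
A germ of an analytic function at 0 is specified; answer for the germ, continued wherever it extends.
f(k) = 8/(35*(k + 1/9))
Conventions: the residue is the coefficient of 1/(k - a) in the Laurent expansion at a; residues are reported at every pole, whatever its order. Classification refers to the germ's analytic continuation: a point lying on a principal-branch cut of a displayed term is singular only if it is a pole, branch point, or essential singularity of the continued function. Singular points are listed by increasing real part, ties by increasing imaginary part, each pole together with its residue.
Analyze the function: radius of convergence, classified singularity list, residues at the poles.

Denominator factor (k + 1/9): pole of order 1 at -1/9, modulus 1/9.
The radius of convergence is the smallest modulus among the singular points: 1/9.
At the order-1 pole -1/9 set g(k) = (k - (-1/9))*f(k) = 8/35.
Simple pole: residue = g(a) at a = -1/9, which is 8/35.

Radius of convergence at 0: 1/9.
At -1/9: a pole of order 1; residue 8/35.


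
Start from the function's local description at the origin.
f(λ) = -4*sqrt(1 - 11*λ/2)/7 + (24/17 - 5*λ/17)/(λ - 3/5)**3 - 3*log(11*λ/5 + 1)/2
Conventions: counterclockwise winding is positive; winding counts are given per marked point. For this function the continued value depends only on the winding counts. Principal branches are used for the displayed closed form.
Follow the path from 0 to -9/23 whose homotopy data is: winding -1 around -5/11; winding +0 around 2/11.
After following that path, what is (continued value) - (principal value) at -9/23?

The rational part is single-valued and drops out of the difference; each branch term changes only by its own monodromy.
(-4/7)*sqrt(1 - λ/(2/11)): winding +0 is even, the square root returns to the same sheet, contribution 0.
(-3/2)*log(1 - λ/(-5/11)): each positive loop around -5/11 adds 2*pi*i to the log, so winding -1 contributes (-3/2)*(-1)*2*pi*i = (3)*pi*i.
Summing the contributions at λ = -9/23 gives (3)*pi*i.

Continued minus principal equals (3)*pi*i.


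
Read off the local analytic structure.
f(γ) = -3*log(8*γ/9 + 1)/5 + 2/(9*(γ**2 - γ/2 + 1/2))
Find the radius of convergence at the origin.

Denominator factor (γ**2 - γ/2 + 1/2): discriminant -7/4, complex-conjugate roots (1/4) + ((1/4)*sqrt(7))*i and (1/4) - ((1/4)*sqrt(7))*i; poles of order 1, moduli (1/2)*sqrt(2) and (1/2)*sqrt(2).
Branch term (-3/5)*log(1 - γ/(-9/8)): its argument vanishes at γ = -9/8, a logarithmic branch point, modulus 9/8.
The radius of convergence is the smallest modulus among the singular points: (1/2)*sqrt(2).

The radius of convergence is (1/2)*sqrt(2).


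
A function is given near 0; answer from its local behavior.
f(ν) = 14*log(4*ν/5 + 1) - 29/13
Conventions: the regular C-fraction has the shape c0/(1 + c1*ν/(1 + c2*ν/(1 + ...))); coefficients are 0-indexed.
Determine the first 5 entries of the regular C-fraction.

The regular C-fraction coefficients are [-29/13, 728/145, -134/29, -58/5025, 2068/5025].

Taylor coefficients (expand at 0): a_0 = -29/13, a_1 = 56/5, a_2 = -112/25, a_3 = 896/375, a_4 = -896/625.
c0 = a_0 = -29/13. Peel one level at a time: if S = 1 + c*ν/S' with S'(0) = 1, then c is the ν-coefficient of S and S' = c*ν/(S - 1).
S_1 = c0/f = 1 + (728/145)*ν + (97552/4205)*ν^2 + ...; c1 = 728/145.
S_2 = c1*ν/(S_1 - 1) = 1 + (-134/29)*ν + (-4/75)*ν^2 + ...; c2 = -134/29.
S_3 = c2*ν/(S_2 - 1) = 1 + (-58/5025)*ν + (119944/25250625)*ν^2 + ...; c3 = -58/5025.
S_4 = c3*ν/(S_3 - 1) = 1 + (2068/5025)*ν + ...; c4 = 2068/5025.


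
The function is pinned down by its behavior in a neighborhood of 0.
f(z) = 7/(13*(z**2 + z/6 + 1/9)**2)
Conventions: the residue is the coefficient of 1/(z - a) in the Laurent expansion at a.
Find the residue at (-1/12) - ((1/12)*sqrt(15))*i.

The residue is ((336/325)*sqrt(15))*i.

The factor z**2 + z/6 + 1/9 splits as (z - a)(z - a') with a = (-1/12) - ((1/12)*sqrt(15))*i, a' = (-1/12) + ((1/12)*sqrt(15))*i. At the order-2 pole a set g(z) = (z - a)^2*f(z) = [7/13] / (z - a')^2.
Order-2 pole: residue = g'(a); g'((-1/12) - ((1/12)*sqrt(15))*i) = ((336/325)*sqrt(15))*i, so the residue is ((336/325)*sqrt(15))*i.


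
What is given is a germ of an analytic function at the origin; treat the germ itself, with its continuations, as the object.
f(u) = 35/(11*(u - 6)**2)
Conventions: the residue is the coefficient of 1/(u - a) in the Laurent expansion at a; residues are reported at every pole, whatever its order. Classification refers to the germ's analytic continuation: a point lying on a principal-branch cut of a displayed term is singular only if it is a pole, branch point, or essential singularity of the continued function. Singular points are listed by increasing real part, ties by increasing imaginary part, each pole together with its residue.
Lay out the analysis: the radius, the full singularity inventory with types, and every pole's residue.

Denominator factor (u - 6)^2: pole of order 2 at 6, modulus 6.
The radius of convergence is the smallest modulus among the singular points: 6.
At the order-2 pole 6 set g(u) = (u - (6))^2*f(u) = 35/11.
Order-2 pole: residue = g'(a); g'(6) = 0, so the residue is 0.

Radius of convergence at 0: 6.
At 6: a pole of order 2; residue 0.


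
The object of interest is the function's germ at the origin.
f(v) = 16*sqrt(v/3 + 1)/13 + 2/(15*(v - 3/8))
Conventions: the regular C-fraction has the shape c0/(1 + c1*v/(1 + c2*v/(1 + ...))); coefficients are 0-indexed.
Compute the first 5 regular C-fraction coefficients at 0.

Taylor coefficients (expand at 0): a_0 = 512/585, a_1 = -1304/1755, a_2 = -13402/5265, a_3 = -106451/15795, a_4 = -6815969/379080.
c0 = a_0 = 512/585. Peel one level at a time: if S = 1 + c*v/S' with S'(0) = 1, then c is the v-coefficient of S and S' = c*v/(S - 1).
S_1 = c0/f = 1 + (163/192)*v + (14865/4096)*v^2 + ...; c1 = 163/192.
S_2 = c1*v/(S_1 - 1) = 1 + (-44595/10432)*v + (1133375/425104)*v^2 + ...; c2 = -44595/10432.
S_3 = c2*v/(S_2 - 1) = 1 + (906700/1453797)*v + (-11084426/79548561)*v^2 + ...; c3 = 906700/1453797.
S_4 = c3*v/(S_3 - 1) = 1 + (903380719/4043428650)*v + ...; c4 = 903380719/4043428650.

The regular C-fraction coefficients are [512/585, 163/192, -44595/10432, 906700/1453797, 903380719/4043428650].


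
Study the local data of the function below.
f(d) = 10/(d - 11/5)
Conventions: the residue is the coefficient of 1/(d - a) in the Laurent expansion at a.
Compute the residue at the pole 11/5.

The residue is 10.

At the order-1 pole 11/5 set g(d) = (d - (11/5))*f(d) = 10.
Simple pole: residue = g(a) at a = 11/5, which is 10.


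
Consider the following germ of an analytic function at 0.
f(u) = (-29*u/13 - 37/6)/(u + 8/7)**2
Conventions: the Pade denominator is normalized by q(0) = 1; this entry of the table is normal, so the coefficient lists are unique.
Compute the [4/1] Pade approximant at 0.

Taylor coefficients needed (expand at 0): a_0 = -1813/384, a_1 = 130879/19968, a_2 = -836577/106496, a_3 = 5577523/638976, a_4 = -189364469/20447232, a_5 = 259651343/27262976.
Write the denominator as Q(u) = 1 + q1*u. Requiring Q*f - P = O(u^6) with deg P <= 4 kills the coefficients of u^5..u^5 in Q*f:
  u^5: a_5 + q1*a_4 = 0, i.e. 259651343/27262976 + (-189364469/20447232)*q1 = 0.
Solving this linear system: q1 = 46347/45068.
The numerator is Q*f truncated at degree 4: P0 = a_0 = -1813/384; P1 = a_1 + q1*a_0 = 191130625/112489728; P2 = a_2 + q1*a_1 = -1337914375/1199890432; P3 = a_3 + q1*a_2 = 9365400625/14398685184; P4 = a_4 + q1*a_3 = -65557804375/230378962944.

The Pade approximant has numerator coefficients [-1813/384, 191130625/112489728, -1337914375/1199890432, 9365400625/14398685184, -65557804375/230378962944]; denominator coefficients [1, 46347/45068].


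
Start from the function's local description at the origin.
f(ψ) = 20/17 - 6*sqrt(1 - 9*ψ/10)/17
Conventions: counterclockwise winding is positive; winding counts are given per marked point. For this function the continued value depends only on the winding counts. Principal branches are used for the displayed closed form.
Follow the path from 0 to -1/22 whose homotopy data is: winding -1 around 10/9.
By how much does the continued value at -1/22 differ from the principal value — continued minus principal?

The rational part is single-valued and drops out of the difference; each branch term changes only by its own monodromy.
(-6/17)*sqrt(1 - ψ/(10/9)): winding -1 is odd, the square root flips sign, contributing -2*(-6/17)*sqrt(1 - (-1/22)/(10/9)) = -2*(-6/17)*sqrt(229/220) = (6/935)*sqrt(12595).
Summing the contributions at ψ = -1/22 gives (6/935)*sqrt(12595).

Continued minus principal equals (6/935)*sqrt(12595).


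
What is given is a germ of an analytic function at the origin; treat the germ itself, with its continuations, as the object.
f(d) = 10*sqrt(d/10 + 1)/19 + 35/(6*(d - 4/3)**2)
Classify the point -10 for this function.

The term (10/19)*sqrt(1 - d/(-10)) has argument 1 - -10/(-10) = 0 at -10: a square-root (algebraic, two-sheeted) branch point; the remaining terms are analytic or single-valued there.

The point is an algebraic (square-root) branch point.


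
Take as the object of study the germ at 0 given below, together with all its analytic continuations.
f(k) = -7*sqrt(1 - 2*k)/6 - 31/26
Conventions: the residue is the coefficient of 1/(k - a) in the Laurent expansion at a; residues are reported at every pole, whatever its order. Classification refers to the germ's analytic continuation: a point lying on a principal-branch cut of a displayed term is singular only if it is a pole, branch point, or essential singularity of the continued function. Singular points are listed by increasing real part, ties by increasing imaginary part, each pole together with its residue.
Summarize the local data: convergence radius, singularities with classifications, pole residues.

Branch term (-7/6)*sqrt(1 - k/(1/2)): its argument vanishes at k = 1/2, a square-root branch point, modulus 1/2.
The radius of convergence is the smallest modulus among the singular points: 1/2.

Radius of convergence at 0: 1/2.
At 1/2: an algebraic (square-root) branch point.


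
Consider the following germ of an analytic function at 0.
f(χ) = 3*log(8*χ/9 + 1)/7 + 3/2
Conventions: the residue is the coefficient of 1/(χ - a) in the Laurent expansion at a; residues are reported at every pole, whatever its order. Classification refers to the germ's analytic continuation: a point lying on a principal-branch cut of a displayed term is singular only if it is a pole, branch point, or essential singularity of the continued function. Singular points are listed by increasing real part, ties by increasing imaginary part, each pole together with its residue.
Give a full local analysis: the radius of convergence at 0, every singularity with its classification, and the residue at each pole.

Radius of convergence at 0: 9/8.
At -9/8: a logarithmic branch point.

Branch term (3/7)*log(1 - χ/(-9/8)): its argument vanishes at χ = -9/8, a logarithmic branch point, modulus 9/8.
The radius of convergence is the smallest modulus among the singular points: 9/8.


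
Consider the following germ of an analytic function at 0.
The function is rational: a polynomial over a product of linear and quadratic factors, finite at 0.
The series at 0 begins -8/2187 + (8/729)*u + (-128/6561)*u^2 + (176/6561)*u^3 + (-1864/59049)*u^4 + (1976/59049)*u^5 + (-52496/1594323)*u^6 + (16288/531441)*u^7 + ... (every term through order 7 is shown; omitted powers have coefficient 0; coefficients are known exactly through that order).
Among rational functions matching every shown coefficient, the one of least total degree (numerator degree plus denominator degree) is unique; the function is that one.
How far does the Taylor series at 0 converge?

The radius of convergence is 3/2.

No rational of total degree below 6 reproduces all 8 coefficients; solving the [0/6] Pade equations on them gives f(u) = -1/(3*(u + 3/2)**3*(u + 3)**3), whose expansion matches every shown term.
Denominator factor (u + 3)^3: pole of order 3 at -3, modulus 3.
Denominator factor (u + 3/2)^3: pole of order 3 at -3/2, modulus 3/2.
The radius of convergence is the smallest modulus among the singular points: 3/2.


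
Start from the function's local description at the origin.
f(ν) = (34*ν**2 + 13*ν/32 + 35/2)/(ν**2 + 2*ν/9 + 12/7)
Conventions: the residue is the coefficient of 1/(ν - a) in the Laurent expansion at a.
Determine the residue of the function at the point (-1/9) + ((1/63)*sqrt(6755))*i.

The residue is (-2059/576) + ((725603/3890880)*sqrt(6755))*i.

The factor ν**2 + 2*ν/9 + 12/7 splits as (ν - a)(ν - a') with a = (-1/9) + ((1/63)*sqrt(6755))*i, a' = (-1/9) - ((1/63)*sqrt(6755))*i. At the order-1 pole a set g(ν) = (ν - a)*f(ν) = [34*ν**2 + 13*ν/32 + 35/2] / (ν - a').
Simple pole: residue = g(a) at a = (-1/9) + ((1/63)*sqrt(6755))*i, which is (-2059/576) + ((725603/3890880)*sqrt(6755))*i.


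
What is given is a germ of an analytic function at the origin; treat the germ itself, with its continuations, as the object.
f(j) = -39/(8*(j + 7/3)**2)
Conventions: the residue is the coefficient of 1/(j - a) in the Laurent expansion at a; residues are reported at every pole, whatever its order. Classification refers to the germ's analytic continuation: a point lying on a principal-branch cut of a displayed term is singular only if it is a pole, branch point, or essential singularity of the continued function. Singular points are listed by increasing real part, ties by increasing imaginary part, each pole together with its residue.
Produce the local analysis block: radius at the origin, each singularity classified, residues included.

Radius of convergence at 0: 7/3.
At -7/3: a pole of order 2; residue 0.

Denominator factor (j + 7/3)^2: pole of order 2 at -7/3, modulus 7/3.
The radius of convergence is the smallest modulus among the singular points: 7/3.
At the order-2 pole -7/3 set g(j) = (j - (-7/3))^2*f(j) = -39/8.
Order-2 pole: residue = g'(a); g'(-7/3) = 0, so the residue is 0.


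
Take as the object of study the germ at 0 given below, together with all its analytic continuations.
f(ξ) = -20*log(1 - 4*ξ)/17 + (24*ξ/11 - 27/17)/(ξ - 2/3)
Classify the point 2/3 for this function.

The point is a pole of order 1.

The denominator factor ξ - 2/3 vanishes at 2/3 and appears to the power 1; the numerator there equals -25/187, nonzero, and no other factor vanishes.
The branch terms are analytic at this point.
Hence a pole whose order is the multiplicity, 1.


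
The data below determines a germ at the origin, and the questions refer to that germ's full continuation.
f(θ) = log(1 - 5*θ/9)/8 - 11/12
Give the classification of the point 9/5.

The term (1/8)*log(1 - θ/(9/5)) has argument 1 - 9/5/(9/5) = 0 at 9/5: a logarithmic (infinitely-sheeted) branch point; the remaining terms are analytic or single-valued there.

The point is a logarithmic branch point.


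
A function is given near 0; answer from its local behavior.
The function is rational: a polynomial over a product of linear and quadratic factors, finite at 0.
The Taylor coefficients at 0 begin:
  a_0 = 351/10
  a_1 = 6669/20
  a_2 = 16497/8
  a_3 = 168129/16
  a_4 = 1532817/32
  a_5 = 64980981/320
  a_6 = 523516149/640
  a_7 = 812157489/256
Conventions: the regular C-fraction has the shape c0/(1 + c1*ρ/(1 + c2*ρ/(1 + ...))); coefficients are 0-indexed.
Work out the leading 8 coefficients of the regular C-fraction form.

Taylor coefficients (read off): a_0 = 351/10, a_1 = 6669/20, a_2 = 16497/8, a_3 = 168129/16, a_4 = 1532817/32, a_5 = 64980981/320, a_6 = 523516149/640, a_7 = 812157489/256.
c0 = a_0 = 351/10. Peel one level at a time: if S = 1 + c*ρ/S' with S'(0) = 1, then c is the ρ-coefficient of S and S' = c*ρ/(S - 1).
S_1 = c0/f = 1 + (-19/2)*ρ + (63/2)*ρ^2 + ...; c1 = -19/2.
S_2 = c1*ρ/(S_1 - 1) = 1 + (63/19)*ρ + (2430/361)*ρ^2 + ...; c2 = 63/19.
S_3 = c2*ρ/(S_2 - 1) = 1 + (-270/133)*ρ + (60/49)*ρ^2 + ...; c3 = -270/133.
S_4 = c3*ρ/(S_3 - 1) = 1 + (38/63)*ρ + (703/810)*ρ^2 + ...; c4 = 38/63.
S_5 = c4*ρ/(S_4 - 1) = 1 + (-259/180)*ρ + (21/400)*ρ^2 + ...; c5 = -259/180.
S_6 = c5*ρ/(S_5 - 1) = 1 + (27/740)*ρ + (243/13690)*ρ^2 + ...; c6 = 27/740.
S_7 = c6*ρ/(S_6 - 1) = 1 + (-18/37)*ρ + ...; c7 = -18/37.

The regular C-fraction coefficients are [351/10, -19/2, 63/19, -270/133, 38/63, -259/180, 27/740, -18/37].


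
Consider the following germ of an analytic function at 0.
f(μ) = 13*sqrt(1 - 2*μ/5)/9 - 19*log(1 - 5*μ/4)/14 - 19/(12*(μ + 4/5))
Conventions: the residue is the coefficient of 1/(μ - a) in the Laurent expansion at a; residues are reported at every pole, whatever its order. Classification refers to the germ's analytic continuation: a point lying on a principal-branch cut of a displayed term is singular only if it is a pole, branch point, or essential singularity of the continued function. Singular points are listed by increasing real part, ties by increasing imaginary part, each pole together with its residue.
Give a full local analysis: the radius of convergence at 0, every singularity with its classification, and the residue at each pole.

Denominator factor (μ + 4/5): pole of order 1 at -4/5, modulus 4/5.
Branch term (-19/14)*log(1 - μ/(4/5)): its argument vanishes at μ = 4/5, a logarithmic branch point, modulus 4/5.
Branch term (13/9)*sqrt(1 - μ/(5/2)): its argument vanishes at μ = 5/2, a square-root branch point, modulus 5/2.
The radius of convergence is the smallest modulus among the singular points: 4/5.
The branch terms are analytic at -4/5 and contribute nothing to the residue; only the rational part matters.
At the order-1 pole -4/5 set g(μ) = (μ - (-4/5))*(rational part) = -19/12.
Simple pole: residue = g(a) at a = -4/5, which is -19/12.
List the singular points by increasing real part (a conjugate pair: the negative imaginary part first).

Radius of convergence at 0: 4/5.
At -4/5: a pole of order 1; residue -19/12.
At 4/5: a logarithmic branch point.
At 5/2: an algebraic (square-root) branch point.


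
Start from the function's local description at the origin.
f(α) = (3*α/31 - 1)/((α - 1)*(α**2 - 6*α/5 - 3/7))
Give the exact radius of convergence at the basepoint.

Denominator factor (α - 1): pole of order 1 at 1, modulus 1.
Denominator factor (α**2 - 6*α/5 - 3/7): discriminant 552/175, real irrational roots 3/5 + (1/35)*sqrt(966) and 3/5 - (1/35)*sqrt(966); poles of order 1, moduli 3/5 + (1/35)*sqrt(966) and -3/5 + (1/35)*sqrt(966).
The radius of convergence is the smallest modulus among the singular points: -3/5 + (1/35)*sqrt(966).

The radius of convergence is -3/5 + (1/35)*sqrt(966).


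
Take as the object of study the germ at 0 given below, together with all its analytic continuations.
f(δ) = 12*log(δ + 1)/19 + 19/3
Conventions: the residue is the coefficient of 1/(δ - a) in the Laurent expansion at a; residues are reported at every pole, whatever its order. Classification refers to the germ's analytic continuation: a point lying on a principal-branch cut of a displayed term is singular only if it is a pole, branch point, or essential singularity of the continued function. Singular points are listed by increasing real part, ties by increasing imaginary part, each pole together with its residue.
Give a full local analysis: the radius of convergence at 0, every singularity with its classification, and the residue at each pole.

Radius of convergence at 0: 1.
At -1: a logarithmic branch point.

Branch term (12/19)*log(1 - δ/(-1)): its argument vanishes at δ = -1, a logarithmic branch point, modulus 1.
The radius of convergence is the smallest modulus among the singular points: 1.


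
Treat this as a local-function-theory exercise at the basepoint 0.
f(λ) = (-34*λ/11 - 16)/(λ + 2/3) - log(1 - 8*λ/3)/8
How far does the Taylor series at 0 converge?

The radius of convergence is 3/8.

Denominator factor (λ + 2/3): pole of order 1 at -2/3, modulus 2/3.
Branch term (-1/8)*log(1 - λ/(3/8)): its argument vanishes at λ = 3/8, a logarithmic branch point, modulus 3/8.
The radius of convergence is the smallest modulus among the singular points: 3/8.


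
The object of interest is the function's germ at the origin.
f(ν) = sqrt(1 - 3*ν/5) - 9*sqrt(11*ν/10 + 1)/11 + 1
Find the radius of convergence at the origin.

The radius of convergence is 10/11.

Branch term (-9/11)*sqrt(1 - ν/(-10/11)): its argument vanishes at ν = -10/11, a square-root branch point, modulus 10/11.
Branch term (1)*sqrt(1 - ν/(5/3)): its argument vanishes at ν = 5/3, a square-root branch point, modulus 5/3.
The radius of convergence is the smallest modulus among the singular points: 10/11.


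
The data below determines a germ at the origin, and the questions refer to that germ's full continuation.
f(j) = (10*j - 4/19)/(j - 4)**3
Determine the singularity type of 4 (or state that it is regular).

The point is a pole of order 3.

The denominator factor j - 4 vanishes at 4 and appears to the power 3; the numerator there equals 756/19, nonzero, and no other factor vanishes.
Hence a pole whose order is the multiplicity, 3.


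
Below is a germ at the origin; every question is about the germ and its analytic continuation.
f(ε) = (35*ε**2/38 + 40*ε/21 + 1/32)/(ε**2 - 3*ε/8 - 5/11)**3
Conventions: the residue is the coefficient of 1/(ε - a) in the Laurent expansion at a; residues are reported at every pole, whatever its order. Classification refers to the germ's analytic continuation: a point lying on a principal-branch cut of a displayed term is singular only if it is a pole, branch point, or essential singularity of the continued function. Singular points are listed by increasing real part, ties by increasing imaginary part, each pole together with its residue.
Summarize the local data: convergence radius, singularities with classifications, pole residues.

Radius of convergence at 0: -3/16 + (1/176)*sqrt(15169).
At 3/16 - (1/176)*sqrt(15169): a pole of order 3; residue -(855633152/348774270887)*sqrt(15169).
At 3/16 + (1/176)*sqrt(15169): a pole of order 3; residue (855633152/348774270887)*sqrt(15169).

Denominator factor (ε**2 - 3*ε/8 - 5/11)^3: discriminant 1379/704, real irrational roots 3/16 + (1/176)*sqrt(15169) and 3/16 - (1/176)*sqrt(15169); poles of order 3, moduli 3/16 + (1/176)*sqrt(15169) and -3/16 + (1/176)*sqrt(15169).
The radius of convergence is the smallest modulus among the singular points: -3/16 + (1/176)*sqrt(15169).
The factor ε**2 - 3*ε/8 - 5/11 splits as (ε - a)(ε - a') with a = 3/16 - (1/176)*sqrt(15169), a' = 3/16 + (1/176)*sqrt(15169). At the order-3 pole a set g(ε) = (ε - a)^3*f(ε) = [35*ε**2/38 + 40*ε/21 + 1/32] / (ε - a')^3.
Order-3 pole: residue = g''(a)/2; g''(3/16 - (1/176)*sqrt(15169)) = -(1711266304/348774270887)*sqrt(15169), so the residue is -(855633152/348774270887)*sqrt(15169).
The factor ε**2 - 3*ε/8 - 5/11 splits as (ε - a)(ε - a') with a = 3/16 + (1/176)*sqrt(15169), a' = 3/16 - (1/176)*sqrt(15169). At the order-3 pole a set g(ε) = (ε - a)^3*f(ε) = [35*ε**2/38 + 40*ε/21 + 1/32] / (ε - a')^3.
Order-3 pole: residue = g''(a)/2; g''(3/16 + (1/176)*sqrt(15169)) = (1711266304/348774270887)*sqrt(15169), so the residue is (855633152/348774270887)*sqrt(15169).
List the singular points by increasing real part (a conjugate pair: the negative imaginary part first).


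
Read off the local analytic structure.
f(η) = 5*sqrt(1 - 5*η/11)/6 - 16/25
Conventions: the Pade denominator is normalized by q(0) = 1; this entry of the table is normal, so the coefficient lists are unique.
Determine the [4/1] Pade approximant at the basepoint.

The Pade approximant has numerator coefficients [29/150, -69/275, 75/1936, 125/63888, 625/3748096]; denominator coefficients [1, -7/22].

Taylor coefficients needed (expand at 0): a_0 = 29/150, a_1 = -25/132, a_2 = -125/5808, a_3 = -625/127776, a_4 = -15625/11244288, a_5 = -109375/247374336.
Write the denominator as Q(η) = 1 + q1*η. Requiring Q*f - P = O(η^6) with deg P <= 4 kills the coefficients of η^5..η^5 in Q*f:
  η^5: a_5 + q1*a_4 = 0, i.e. -109375/247374336 + (-15625/11244288)*q1 = 0.
Solving this linear system: q1 = -7/22.
The numerator is Q*f truncated at degree 4: P0 = a_0 = 29/150; P1 = a_1 + q1*a_0 = -69/275; P2 = a_2 + q1*a_1 = 75/1936; P3 = a_3 + q1*a_2 = 125/63888; P4 = a_4 + q1*a_3 = 625/3748096.


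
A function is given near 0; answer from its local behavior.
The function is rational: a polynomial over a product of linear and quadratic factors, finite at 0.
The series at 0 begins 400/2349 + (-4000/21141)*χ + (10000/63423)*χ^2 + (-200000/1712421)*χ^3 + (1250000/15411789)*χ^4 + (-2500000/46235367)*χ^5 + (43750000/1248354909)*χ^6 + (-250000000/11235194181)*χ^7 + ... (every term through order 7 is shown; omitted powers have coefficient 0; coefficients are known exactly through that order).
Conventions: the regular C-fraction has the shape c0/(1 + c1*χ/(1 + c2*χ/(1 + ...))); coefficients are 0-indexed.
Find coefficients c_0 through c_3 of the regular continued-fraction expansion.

Taylor coefficients (read off): a_0 = 400/2349, a_1 = -4000/21141, a_2 = 10000/63423, a_3 = -200000/1712421.
c0 = a_0 = 400/2349. Peel one level at a time: if S = 1 + c*χ/S' with S'(0) = 1, then c is the χ-coefficient of S and S' = c*χ/(S - 1).
S_1 = c0/f = 1 + (10/9)*χ + (25/81)*χ^2 + ...; c1 = 10/9.
S_2 = c1*χ/(S_1 - 1) = 1 + (-5/18)*χ + (25/324)*χ^2 + ...; c2 = -5/18.
S_3 = c2*χ/(S_2 - 1) = 1 + (5/18)*χ + ...; c3 = 5/18.

The regular C-fraction coefficients are [400/2349, 10/9, -5/18, 5/18].


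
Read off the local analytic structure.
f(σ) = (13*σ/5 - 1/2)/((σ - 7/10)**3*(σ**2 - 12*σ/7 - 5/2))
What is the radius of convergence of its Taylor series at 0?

Denominator factor (σ**2 - 12*σ/7 - 5/2): discriminant 634/49, real irrational roots 6/7 + (1/14)*sqrt(634) and 6/7 - (1/14)*sqrt(634); poles of order 1, moduli 6/7 + (1/14)*sqrt(634) and -6/7 + (1/14)*sqrt(634).
Denominator factor (σ - 7/10)^3: pole of order 3 at 7/10, modulus 7/10.
The radius of convergence is the smallest modulus among the singular points: 7/10.

The radius of convergence is 7/10.


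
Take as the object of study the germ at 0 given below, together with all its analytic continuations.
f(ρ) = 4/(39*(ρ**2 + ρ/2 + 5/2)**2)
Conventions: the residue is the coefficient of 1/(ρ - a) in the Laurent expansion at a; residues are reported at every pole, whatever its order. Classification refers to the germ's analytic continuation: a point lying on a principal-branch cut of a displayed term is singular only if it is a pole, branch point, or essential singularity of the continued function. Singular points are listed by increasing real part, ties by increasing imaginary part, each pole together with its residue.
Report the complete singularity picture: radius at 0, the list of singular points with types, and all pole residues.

Denominator factor (ρ**2 + ρ/2 + 5/2)^2: discriminant -39/4, complex-conjugate roots (-1/4) + ((1/4)*sqrt(39))*i and (-1/4) - ((1/4)*sqrt(39))*i; poles of order 2, moduli (1/2)*sqrt(10) and (1/2)*sqrt(10).
The radius of convergence is the smallest modulus among the singular points: (1/2)*sqrt(10).
The factor ρ**2 + ρ/2 + 5/2 splits as (ρ - a)(ρ - a') with a = (-1/4) - ((1/4)*sqrt(39))*i, a' = (-1/4) + ((1/4)*sqrt(39))*i. At the order-2 pole a set g(ρ) = (ρ - a)^2*f(ρ) = [4/39] / (ρ - a')^2.
Order-2 pole: residue = g'(a); g'((-1/4) - ((1/4)*sqrt(39))*i) = ((64/59319)*sqrt(39))*i, so the residue is ((64/59319)*sqrt(39))*i.
The factor ρ**2 + ρ/2 + 5/2 splits as (ρ - a)(ρ - a') with a = (-1/4) + ((1/4)*sqrt(39))*i, a' = (-1/4) - ((1/4)*sqrt(39))*i. At the order-2 pole a set g(ρ) = (ρ - a)^2*f(ρ) = [4/39] / (ρ - a')^2.
Order-2 pole: residue = g'(a); g'((-1/4) + ((1/4)*sqrt(39))*i) = -((64/59319)*sqrt(39))*i, so the residue is -((64/59319)*sqrt(39))*i.
List the singular points by increasing real part (a conjugate pair: the negative imaginary part first).

Radius of convergence at 0: (1/2)*sqrt(10).
At (-1/4) - ((1/4)*sqrt(39))*i: a pole of order 2; residue ((64/59319)*sqrt(39))*i.
At (-1/4) + ((1/4)*sqrt(39))*i: a pole of order 2; residue -((64/59319)*sqrt(39))*i.


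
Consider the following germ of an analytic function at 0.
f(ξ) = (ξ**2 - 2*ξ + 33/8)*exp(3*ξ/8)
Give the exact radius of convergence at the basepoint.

The radius of convergence is infinite.

The factor exp(3*ξ/8) is entire and contributes no finite singular point.
The polynomial part has no poles.
No finite singular points: the Taylor series at 0 converges everywhere.


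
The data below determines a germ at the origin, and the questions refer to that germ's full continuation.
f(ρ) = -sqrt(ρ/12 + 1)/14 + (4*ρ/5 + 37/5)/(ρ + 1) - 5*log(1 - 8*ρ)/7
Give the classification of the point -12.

The point is an algebraic (square-root) branch point.

The term (-1/14)*sqrt(1 - ρ/(-12)) has argument 1 - -12/(-12) = 0 at -12: a square-root (algebraic, two-sheeted) branch point; the remaining terms are analytic or single-valued there.


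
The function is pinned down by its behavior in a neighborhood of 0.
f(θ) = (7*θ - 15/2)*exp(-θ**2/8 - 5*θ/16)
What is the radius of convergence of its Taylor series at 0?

The radius of convergence is infinite.

The factor exp(-θ**2/8 - 5*θ/16) is entire and contributes no finite singular point.
The polynomial part has no poles.
No finite singular points: the Taylor series at 0 converges everywhere.


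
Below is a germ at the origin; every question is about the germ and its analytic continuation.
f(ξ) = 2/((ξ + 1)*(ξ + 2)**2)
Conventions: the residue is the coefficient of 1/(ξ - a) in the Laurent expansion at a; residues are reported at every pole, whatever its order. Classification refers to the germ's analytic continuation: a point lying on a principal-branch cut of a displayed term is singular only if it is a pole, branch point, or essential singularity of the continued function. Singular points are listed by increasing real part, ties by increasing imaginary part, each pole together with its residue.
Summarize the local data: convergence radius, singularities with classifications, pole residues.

Radius of convergence at 0: 1.
At -2: a pole of order 2; residue -2.
At -1: a pole of order 1; residue 2.

Denominator factor (ξ + 2)^2: pole of order 2 at -2, modulus 2.
Denominator factor (ξ + 1): pole of order 1 at -1, modulus 1.
The radius of convergence is the smallest modulus among the singular points: 1.
At the order-2 pole -2 set g(ξ) = (ξ - (-2))^2*f(ξ) = 2/(ξ + 1).
Order-2 pole: residue = g'(a); g'(-2) = -2, so the residue is -2.
At the order-1 pole -1 set g(ξ) = (ξ - (-1))*f(ξ) = 2/(ξ + 2)**2.
Simple pole: residue = g(a) at a = -1, which is 2.
List the singular points by increasing real part (a conjugate pair: the negative imaginary part first).


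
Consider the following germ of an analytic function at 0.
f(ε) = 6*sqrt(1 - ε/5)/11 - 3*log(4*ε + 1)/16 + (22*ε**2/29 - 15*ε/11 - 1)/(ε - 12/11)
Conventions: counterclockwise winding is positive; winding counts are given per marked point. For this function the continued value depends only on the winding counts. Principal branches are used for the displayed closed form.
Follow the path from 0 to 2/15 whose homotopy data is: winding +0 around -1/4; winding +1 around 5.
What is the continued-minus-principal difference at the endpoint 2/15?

Continued minus principal equals -(4/55)*sqrt(219).

The rational part is single-valued and drops out of the difference; each branch term changes only by its own monodromy.
(-3/16)*log(1 - ε/(-1/4)): winding 0 around -1/4, so this term returns to its principal value, contribution 0.
(6/11)*sqrt(1 - ε/(5)): winding +1 is odd, the square root flips sign, contributing -2*(6/11)*sqrt(1 - (2/15)/(5)) = -2*(6/11)*sqrt(73/75) = -(4/55)*sqrt(219).
Summing the contributions at ε = 2/15 gives -(4/55)*sqrt(219).


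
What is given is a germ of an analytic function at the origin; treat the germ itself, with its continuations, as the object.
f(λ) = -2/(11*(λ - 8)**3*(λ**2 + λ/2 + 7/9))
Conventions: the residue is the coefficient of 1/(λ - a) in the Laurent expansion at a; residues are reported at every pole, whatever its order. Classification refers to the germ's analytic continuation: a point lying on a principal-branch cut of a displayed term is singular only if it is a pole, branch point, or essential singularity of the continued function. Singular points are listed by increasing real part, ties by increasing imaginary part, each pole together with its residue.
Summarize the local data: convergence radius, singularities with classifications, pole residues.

Denominator factor (λ**2 + λ/2 + 7/9): discriminant -103/36, complex-conjugate roots (-1/4) + ((1/12)*sqrt(103))*i and (-1/4) - ((1/12)*sqrt(103))*i; poles of order 1, moduli (1/3)*sqrt(7) and (1/3)*sqrt(7).
Denominator factor (λ - 8)^3: pole of order 3 at 8, modulus 8.
The radius of convergence is the smallest modulus among the singular points: (1/3)*sqrt(7).
The factor λ**2 + λ/2 + 7/9 splits as (λ - a)(λ - a') with a = (-1/4) - ((1/12)*sqrt(103))*i, a' = (-1/4) + ((1/12)*sqrt(103))*i. At the order-1 pole a set g(λ) = (λ - a)*f(λ) = [-2/(11*(λ - 8)**3)] / (λ - a').
Simple pole: residue = g(a) at a = (-1/4) - ((1/12)*sqrt(103))*i, which is (593325/10435772996) + ((1729917/97716783508)*sqrt(103))*i.
The factor λ**2 + λ/2 + 7/9 splits as (λ - a)(λ - a') with a = (-1/4) + ((1/12)*sqrt(103))*i, a' = (-1/4) - ((1/12)*sqrt(103))*i. At the order-1 pole a set g(λ) = (λ - a)*f(λ) = [-2/(11*(λ - 8)**3)] / (λ - a').
Simple pole: residue = g(a) at a = (-1/4) + ((1/12)*sqrt(103))*i, which is (593325/10435772996) - ((1729917/97716783508)*sqrt(103))*i.
At the order-3 pole 8 set g(λ) = (λ - (8))^3*f(λ) = -2/(11*(λ**2 + λ/2 + 7/9)).
Order-3 pole: residue = g''(a)/2; g''(8) = -593325/2608943249, so the residue is -593325/5217886498.
List the singular points by increasing real part (a conjugate pair: the negative imaginary part first).

Radius of convergence at 0: (1/3)*sqrt(7).
At (-1/4) - ((1/12)*sqrt(103))*i: a pole of order 1; residue (593325/10435772996) + ((1729917/97716783508)*sqrt(103))*i.
At (-1/4) + ((1/12)*sqrt(103))*i: a pole of order 1; residue (593325/10435772996) - ((1729917/97716783508)*sqrt(103))*i.
At 8: a pole of order 3; residue -593325/5217886498.


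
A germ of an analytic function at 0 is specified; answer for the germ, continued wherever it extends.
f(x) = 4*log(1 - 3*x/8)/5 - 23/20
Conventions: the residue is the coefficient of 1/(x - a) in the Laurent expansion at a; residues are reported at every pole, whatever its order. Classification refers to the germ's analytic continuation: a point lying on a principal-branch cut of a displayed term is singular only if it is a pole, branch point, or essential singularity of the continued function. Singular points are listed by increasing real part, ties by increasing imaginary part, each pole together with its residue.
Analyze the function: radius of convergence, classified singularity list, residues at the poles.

Radius of convergence at 0: 8/3.
At 8/3: a logarithmic branch point.

Branch term (4/5)*log(1 - x/(8/3)): its argument vanishes at x = 8/3, a logarithmic branch point, modulus 8/3.
The radius of convergence is the smallest modulus among the singular points: 8/3.


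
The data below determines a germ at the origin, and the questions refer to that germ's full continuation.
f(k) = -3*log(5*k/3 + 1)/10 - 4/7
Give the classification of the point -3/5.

The point is a logarithmic branch point.

The term (-3/10)*log(1 - k/(-3/5)) has argument 1 - -3/5/(-3/5) = 0 at -3/5: a logarithmic (infinitely-sheeted) branch point; the remaining terms are analytic or single-valued there.


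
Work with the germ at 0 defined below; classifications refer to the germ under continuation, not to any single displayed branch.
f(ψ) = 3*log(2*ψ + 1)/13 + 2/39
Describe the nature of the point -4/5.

The point is a regular point.

There is no denominator, hence no pole anywhere.
Branch term log(1 - ψ/(-1/2)): argument at -4/5 is -3/5, nonzero, so -4/5 is not its branch point (a point on a principal cut is still regular for the continued germ).
So the germ continues analytically to -4/5.


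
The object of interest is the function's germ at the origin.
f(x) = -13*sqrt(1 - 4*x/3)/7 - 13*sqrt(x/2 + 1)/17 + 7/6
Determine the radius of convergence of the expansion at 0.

Branch term (-13/17)*sqrt(1 - x/(-2)): its argument vanishes at x = -2, a square-root branch point, modulus 2.
Branch term (-13/7)*sqrt(1 - x/(3/4)): its argument vanishes at x = 3/4, a square-root branch point, modulus 3/4.
The radius of convergence is the smallest modulus among the singular points: 3/4.

The radius of convergence is 3/4.


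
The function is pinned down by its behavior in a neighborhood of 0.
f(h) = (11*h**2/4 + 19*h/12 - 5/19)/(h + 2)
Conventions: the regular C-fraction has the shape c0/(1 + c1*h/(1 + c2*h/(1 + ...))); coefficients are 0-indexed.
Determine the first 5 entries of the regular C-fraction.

The regular C-fraction coefficients are [-5/38, 391/60, -178771/23460, 854370/3678919, 12903/9409].

Taylor coefficients (expand at 0): a_0 = -5/38, a_1 = 391/456, a_2 = 863/912, a_3 = -863/1824, a_4 = 863/3648.
c0 = a_0 = -5/38. Peel one level at a time: if S = 1 + c*h/S' with S'(0) = 1, then c is the h-coefficient of S and S' = c*h/(S - 1).
S_1 = c0/f = 1 + (391/60)*h + (178771/3600)*h^2 + ...; c1 = 391/60.
S_2 = c1*h/(S_1 - 1) = 1 + (-178771/23460)*h + (541101/305762)*h^2 + ...; c2 = -178771/23460.
S_3 = c2*h/(S_2 - 1) = 1 + (854370/3678919)*h + (-28194210/88529281)*h^2 + ...; c3 = 854370/3678919.
S_4 = c3*h/(S_3 - 1) = 1 + (12903/9409)*h + ...; c4 = 12903/9409.


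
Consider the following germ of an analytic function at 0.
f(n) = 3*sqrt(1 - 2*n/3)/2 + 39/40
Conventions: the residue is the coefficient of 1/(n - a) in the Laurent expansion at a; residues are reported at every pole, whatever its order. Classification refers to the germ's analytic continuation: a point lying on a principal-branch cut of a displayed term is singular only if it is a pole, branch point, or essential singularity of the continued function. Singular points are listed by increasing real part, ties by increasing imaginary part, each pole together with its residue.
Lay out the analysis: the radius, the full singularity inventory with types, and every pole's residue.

Branch term (3/2)*sqrt(1 - n/(3/2)): its argument vanishes at n = 3/2, a square-root branch point, modulus 3/2.
The radius of convergence is the smallest modulus among the singular points: 3/2.

Radius of convergence at 0: 3/2.
At 3/2: an algebraic (square-root) branch point.


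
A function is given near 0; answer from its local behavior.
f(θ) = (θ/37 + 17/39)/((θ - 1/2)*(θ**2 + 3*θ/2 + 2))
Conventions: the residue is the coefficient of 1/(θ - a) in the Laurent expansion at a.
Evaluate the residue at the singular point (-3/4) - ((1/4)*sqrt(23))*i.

The factor θ**2 + 3*θ/2 + 2 splits as (θ - a)(θ - a') with a = (-3/4) - ((1/4)*sqrt(23))*i, a' = (-3/4) + ((1/4)*sqrt(23))*i. At the order-1 pole a set g(θ) = (θ - a)*f(θ) = [(θ/37 + 17/39)/(θ - 1/2)] / (θ - a').
Simple pole: residue = g(a) at a = (-3/4) - ((1/4)*sqrt(23))*i, which is (-1297/17316) - ((5549/398268)*sqrt(23))*i.

The residue is (-1297/17316) - ((5549/398268)*sqrt(23))*i.


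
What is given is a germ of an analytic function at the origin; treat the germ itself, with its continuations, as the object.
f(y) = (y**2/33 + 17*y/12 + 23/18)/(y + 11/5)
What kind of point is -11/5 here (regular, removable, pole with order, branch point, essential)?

The point is a pole of order 1.

The denominator factor y + 11/5 vanishes at -11/5 and appears to the power 1; the numerator there equals -1523/900, nonzero, and no other factor vanishes.
Hence a pole whose order is the multiplicity, 1.
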